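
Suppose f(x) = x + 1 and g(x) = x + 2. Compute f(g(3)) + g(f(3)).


f(g(3)) = 6
g(f(3)) = 6
Sum = 12

12


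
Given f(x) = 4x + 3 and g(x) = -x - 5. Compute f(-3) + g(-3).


f(-3) = -9
g(-3) = -2
Sum = -11

-11


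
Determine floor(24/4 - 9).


24/4 = 6
6 - 9 = -3
floor(-3) = -3

-3


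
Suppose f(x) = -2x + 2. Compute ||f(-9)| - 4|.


f(-9) = 20
|20| = 20
|20 - 4| = 16

16


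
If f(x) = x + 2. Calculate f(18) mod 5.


f(18) = 20
20 mod 5 = 0

0


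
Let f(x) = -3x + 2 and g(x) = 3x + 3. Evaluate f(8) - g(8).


f(8) = -22
g(8) = 27
Difference = -49

-49


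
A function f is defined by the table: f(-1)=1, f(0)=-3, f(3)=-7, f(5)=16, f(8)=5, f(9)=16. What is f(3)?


Reading from the table at x = 3

-7


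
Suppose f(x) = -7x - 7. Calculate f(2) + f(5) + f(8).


f(2) = -21
f(5) = -42
f(8) = -63
Sum = -126

-126


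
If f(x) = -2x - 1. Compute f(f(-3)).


-11


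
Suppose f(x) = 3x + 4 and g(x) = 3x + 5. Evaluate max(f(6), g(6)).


f(6) = 22
g(6) = 23
max = 23

23


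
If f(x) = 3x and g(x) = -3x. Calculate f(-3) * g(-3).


f(-3) = -9
g(-3) = 9
Product = -81

-81


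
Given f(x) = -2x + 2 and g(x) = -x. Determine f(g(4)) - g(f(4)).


f(g(4)) = 10
g(f(4)) = 6
Difference = 4

4


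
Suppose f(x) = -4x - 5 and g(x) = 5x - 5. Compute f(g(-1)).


g(-1) = -10
f(-10) = 35

35


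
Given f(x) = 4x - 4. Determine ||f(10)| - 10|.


26


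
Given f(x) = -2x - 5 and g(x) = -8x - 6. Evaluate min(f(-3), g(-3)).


f(-3) = 1
g(-3) = 18
min = 1

1


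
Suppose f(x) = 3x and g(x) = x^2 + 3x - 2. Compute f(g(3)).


g(3) = 16
f(16) = 48

48


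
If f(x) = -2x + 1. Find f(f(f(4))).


f(4) = -7
f(-7) = 15
f(15) = -29

-29


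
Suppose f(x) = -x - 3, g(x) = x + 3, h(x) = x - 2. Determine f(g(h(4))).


h(4) = 2
g(2) = 5
f(5) = -8

-8


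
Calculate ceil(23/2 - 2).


10


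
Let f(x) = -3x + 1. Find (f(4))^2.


f(4) = -11
(-11)^2 = 121

121


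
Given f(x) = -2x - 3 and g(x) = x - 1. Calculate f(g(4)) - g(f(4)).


f(g(4)) = -9
g(f(4)) = -12
Difference = 3

3


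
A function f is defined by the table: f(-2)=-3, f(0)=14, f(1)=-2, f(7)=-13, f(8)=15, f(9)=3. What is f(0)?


Reading from the table at x = 0

14


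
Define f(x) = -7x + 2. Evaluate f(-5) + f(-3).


f(-5) = 37
f(-3) = 23
Sum = 60

60


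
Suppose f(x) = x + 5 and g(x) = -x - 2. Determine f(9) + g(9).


f(9) = 14
g(9) = -11
Sum = 3

3


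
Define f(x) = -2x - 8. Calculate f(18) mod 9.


1


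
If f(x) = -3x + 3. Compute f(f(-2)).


-24


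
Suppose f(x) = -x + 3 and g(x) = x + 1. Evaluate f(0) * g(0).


f(0) = 3
g(0) = 1
Product = 3

3


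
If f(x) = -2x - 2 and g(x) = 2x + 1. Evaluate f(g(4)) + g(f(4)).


f(g(4)) = -20
g(f(4)) = -19
Sum = -39

-39


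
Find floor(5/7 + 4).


4


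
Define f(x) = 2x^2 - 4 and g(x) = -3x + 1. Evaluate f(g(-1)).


g(-1) = 4
f(4) = 2*(4)^2 - 4 = 28

28


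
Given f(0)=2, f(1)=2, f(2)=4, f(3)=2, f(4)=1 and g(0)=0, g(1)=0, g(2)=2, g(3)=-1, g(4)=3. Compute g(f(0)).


2


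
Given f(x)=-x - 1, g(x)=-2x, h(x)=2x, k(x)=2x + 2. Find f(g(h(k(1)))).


15


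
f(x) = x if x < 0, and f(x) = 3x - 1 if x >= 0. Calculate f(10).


29


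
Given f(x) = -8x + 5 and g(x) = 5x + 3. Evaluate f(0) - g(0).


f(0) = 5
g(0) = 3
Difference = 2

2


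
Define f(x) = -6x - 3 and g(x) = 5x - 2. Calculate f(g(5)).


-141


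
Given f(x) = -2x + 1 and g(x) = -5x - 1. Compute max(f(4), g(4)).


-7


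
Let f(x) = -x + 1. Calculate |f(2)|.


1


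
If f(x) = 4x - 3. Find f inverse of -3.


0


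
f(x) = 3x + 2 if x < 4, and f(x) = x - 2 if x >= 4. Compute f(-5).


-5 satisfies x < 4
f(-5) = -13

-13


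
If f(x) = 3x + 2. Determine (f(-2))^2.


16


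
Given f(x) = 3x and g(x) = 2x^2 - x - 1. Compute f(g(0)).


g(0) = -1
f(-1) = -3

-3


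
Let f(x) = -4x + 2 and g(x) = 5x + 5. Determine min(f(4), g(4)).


f(4) = -14
g(4) = 25
min = -14

-14


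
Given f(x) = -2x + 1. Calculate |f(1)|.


f(1) = -1
|-1| = 1

1


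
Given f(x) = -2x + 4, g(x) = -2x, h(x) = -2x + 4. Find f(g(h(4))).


h(4) = -4
g(-4) = 8
f(8) = -12

-12


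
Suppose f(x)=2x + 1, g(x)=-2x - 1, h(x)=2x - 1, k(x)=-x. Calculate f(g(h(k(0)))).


k(0) = 0
h(0) = -1
g(-1) = 1
f(1) = 3

3


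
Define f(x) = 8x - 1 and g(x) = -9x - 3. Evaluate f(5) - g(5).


f(5) = 39
g(5) = -48
Difference = 87

87


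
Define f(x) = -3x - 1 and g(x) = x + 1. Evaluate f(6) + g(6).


f(6) = -19
g(6) = 7
Sum = -12

-12


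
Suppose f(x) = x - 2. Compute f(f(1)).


-3


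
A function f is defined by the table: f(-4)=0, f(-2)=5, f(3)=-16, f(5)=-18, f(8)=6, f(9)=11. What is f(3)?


Reading from the table at x = 3

-16


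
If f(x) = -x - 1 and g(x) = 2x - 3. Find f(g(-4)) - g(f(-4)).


f(g(-4)) = 10
g(f(-4)) = 3
Difference = 7

7


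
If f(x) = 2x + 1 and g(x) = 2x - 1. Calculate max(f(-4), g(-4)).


f(-4) = -7
g(-4) = -9
max = -7

-7


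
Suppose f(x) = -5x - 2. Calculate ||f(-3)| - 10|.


f(-3) = 13
|13| = 13
|13 - 10| = 3

3


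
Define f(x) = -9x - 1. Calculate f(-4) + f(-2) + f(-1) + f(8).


f(-4) = 35
f(-2) = 17
f(-1) = 8
f(8) = -73
Sum = -13

-13


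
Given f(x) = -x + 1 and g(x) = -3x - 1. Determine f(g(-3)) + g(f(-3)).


f(g(-3)) = -7
g(f(-3)) = -13
Sum = -20

-20


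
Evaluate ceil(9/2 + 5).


10


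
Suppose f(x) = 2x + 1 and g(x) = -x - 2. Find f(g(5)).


g(5) = -7
f(-7) = -13

-13


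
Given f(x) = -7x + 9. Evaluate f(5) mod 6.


f(5) = -26
-26 mod 6 = 4

4


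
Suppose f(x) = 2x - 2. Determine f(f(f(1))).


f(1) = 0
f(0) = -2
f(-2) = -6

-6


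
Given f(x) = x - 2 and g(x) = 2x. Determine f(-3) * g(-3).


f(-3) = -5
g(-3) = -6
Product = 30

30


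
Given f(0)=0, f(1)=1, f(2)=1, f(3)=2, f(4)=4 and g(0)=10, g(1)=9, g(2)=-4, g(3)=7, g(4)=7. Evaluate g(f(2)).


f(2) = 1
g(1) = 9

9


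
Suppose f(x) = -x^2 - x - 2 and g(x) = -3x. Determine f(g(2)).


g(2) = -6
f(-6) = (-1)*(-6)^2 - 1*(-6) - 2 = -32

-32


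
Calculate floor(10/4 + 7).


10/4 = 2.5
2.5 + 7 = 9.5
floor(9.5) = 9

9


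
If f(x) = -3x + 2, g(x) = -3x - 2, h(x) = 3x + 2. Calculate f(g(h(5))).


h(5) = 17
g(17) = -53
f(-53) = 161

161


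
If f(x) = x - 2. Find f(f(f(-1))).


-7


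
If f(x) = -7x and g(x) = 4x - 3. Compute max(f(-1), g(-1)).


f(-1) = 7
g(-1) = -7
max = 7

7


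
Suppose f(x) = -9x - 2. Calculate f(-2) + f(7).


f(-2) = 16
f(7) = -65
Sum = -49

-49


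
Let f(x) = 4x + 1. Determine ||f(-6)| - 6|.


f(-6) = -23
|-23| = 23
|23 - 6| = 17

17


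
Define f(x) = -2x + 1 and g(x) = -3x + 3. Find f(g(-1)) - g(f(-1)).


f(g(-1)) = -11
g(f(-1)) = -6
Difference = -5

-5


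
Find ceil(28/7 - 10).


28/7 = 4
4 - 10 = -6
ceil(-6) = -6

-6


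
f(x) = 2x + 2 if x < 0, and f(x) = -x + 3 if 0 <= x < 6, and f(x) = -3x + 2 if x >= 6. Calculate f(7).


7 satisfies x >= 6
f(7) = -19

-19


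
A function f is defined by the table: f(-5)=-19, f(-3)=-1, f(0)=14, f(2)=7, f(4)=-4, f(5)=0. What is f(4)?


Reading from the table at x = 4

-4


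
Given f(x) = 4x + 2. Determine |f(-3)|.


f(-3) = -10
|-10| = 10

10


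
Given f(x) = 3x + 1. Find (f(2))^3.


f(2) = 7
(7)^3 = 343

343


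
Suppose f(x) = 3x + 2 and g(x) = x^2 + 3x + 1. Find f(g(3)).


g(3) = 19
f(19) = 59

59


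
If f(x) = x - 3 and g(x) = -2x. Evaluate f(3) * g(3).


f(3) = 0
g(3) = -6
Product = 0

0


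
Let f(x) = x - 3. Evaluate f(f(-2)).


f(-2) = -5
f(-5) = -8

-8


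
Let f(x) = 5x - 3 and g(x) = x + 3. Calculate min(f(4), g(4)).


f(4) = 17
g(4) = 7
min = 7

7


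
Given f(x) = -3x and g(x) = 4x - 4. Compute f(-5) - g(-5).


f(-5) = 15
g(-5) = -24
Difference = 39

39


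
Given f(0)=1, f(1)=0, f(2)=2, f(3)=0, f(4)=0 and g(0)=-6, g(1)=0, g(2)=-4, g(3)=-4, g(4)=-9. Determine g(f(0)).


f(0) = 1
g(1) = 0

0


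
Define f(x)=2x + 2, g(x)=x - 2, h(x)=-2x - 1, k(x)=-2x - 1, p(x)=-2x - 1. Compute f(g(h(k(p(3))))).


p(3) = -7
k(-7) = 13
h(13) = -27
g(-27) = -29
f(-29) = -56

-56


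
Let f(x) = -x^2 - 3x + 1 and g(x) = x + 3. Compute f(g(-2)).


g(-2) = 1
f(1) = (-1)*(1)^2 - 3*(1) + 1 = -3

-3


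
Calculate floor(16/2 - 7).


16/2 = 8
8 - 7 = 1
floor(1) = 1

1


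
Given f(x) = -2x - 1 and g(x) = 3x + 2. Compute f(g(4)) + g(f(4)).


f(g(4)) = -29
g(f(4)) = -25
Sum = -54

-54


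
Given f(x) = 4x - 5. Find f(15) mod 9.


f(15) = 55
55 mod 9 = 1

1


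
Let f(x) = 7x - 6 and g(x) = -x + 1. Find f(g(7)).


g(7) = -6
f(-6) = -48

-48


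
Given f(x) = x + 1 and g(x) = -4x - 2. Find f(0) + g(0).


f(0) = 1
g(0) = -2
Sum = -1

-1


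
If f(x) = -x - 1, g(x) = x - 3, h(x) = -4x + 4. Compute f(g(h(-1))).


h(-1) = 8
g(8) = 5
f(5) = -6

-6


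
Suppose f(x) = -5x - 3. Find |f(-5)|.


f(-5) = 22
|22| = 22

22


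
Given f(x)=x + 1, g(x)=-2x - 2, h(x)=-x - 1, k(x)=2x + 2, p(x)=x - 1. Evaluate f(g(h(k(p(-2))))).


p(-2) = -3
k(-3) = -4
h(-4) = 3
g(3) = -8
f(-8) = -7

-7


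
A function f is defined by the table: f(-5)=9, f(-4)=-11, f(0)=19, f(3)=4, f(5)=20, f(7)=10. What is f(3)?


4


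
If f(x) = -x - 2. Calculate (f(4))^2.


f(4) = -6
(-6)^2 = 36

36


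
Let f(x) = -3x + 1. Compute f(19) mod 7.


f(19) = -56
-56 mod 7 = 0

0


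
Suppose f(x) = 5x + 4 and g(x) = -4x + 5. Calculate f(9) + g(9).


f(9) = 49
g(9) = -31
Sum = 18

18


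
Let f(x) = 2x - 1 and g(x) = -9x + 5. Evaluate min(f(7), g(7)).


f(7) = 13
g(7) = -58
min = -58

-58


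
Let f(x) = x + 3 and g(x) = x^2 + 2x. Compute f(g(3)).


g(3) = 15
f(15) = 18

18


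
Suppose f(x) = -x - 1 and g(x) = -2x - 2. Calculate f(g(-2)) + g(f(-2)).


f(g(-2)) = -3
g(f(-2)) = -4
Sum = -7

-7


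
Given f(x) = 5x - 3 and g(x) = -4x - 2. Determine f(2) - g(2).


f(2) = 7
g(2) = -10
Difference = 17

17


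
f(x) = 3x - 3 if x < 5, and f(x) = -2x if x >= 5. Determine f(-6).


-6 satisfies x < 5
f(-6) = -21

-21


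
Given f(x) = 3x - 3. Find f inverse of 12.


Solve 3x - 3 = 12
x = (12 + 3) / 3 = 5

5


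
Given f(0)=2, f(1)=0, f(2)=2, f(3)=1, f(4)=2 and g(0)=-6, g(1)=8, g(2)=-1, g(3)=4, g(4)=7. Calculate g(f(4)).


f(4) = 2
g(2) = -1

-1


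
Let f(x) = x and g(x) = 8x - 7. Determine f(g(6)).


g(6) = 41
f(41) = 41

41


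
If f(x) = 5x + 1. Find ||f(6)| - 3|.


f(6) = 31
|31| = 31
|31 - 3| = 28

28


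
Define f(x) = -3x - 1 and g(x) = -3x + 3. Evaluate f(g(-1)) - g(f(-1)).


f(g(-1)) = -19
g(f(-1)) = -3
Difference = -16

-16


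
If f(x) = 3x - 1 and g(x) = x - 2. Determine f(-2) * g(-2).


28


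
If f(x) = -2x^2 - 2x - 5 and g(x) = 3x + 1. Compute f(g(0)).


g(0) = 1
f(1) = (-2)*(1)^2 - 2*(1) - 5 = -9

-9


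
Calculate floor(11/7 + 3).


11/7 = 1.5714
1.5714 + 3 = 4.5714
floor(4.5714) = 4

4


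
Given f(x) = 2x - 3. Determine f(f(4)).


f(4) = 5
f(5) = 7

7


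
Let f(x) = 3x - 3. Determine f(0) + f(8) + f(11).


f(0) = -3
f(8) = 21
f(11) = 30
Sum = 48

48


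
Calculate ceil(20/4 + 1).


20/4 = 5
5 + 1 = 6
ceil(6) = 6

6


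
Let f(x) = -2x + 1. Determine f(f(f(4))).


f(4) = -7
f(-7) = 15
f(15) = -29

-29


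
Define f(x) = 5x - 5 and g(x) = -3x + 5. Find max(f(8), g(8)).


35


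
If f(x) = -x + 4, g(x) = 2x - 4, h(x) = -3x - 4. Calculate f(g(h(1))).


h(1) = -7
g(-7) = -18
f(-18) = 22

22


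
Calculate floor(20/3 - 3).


20/3 = 6.6667
6.6667 - 3 = 3.6667
floor(3.6667) = 3

3


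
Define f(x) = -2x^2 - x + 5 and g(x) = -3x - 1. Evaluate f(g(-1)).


g(-1) = 2
f(2) = (-2)*(2)^2 - 1*(2) + 5 = -5

-5


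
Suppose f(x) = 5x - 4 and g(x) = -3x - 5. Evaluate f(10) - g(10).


f(10) = 46
g(10) = -35
Difference = 81

81


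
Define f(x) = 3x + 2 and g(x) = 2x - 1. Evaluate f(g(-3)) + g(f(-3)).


f(g(-3)) = -19
g(f(-3)) = -15
Sum = -34

-34


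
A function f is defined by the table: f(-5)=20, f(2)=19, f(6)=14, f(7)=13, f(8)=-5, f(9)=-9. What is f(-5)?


Reading from the table at x = -5

20


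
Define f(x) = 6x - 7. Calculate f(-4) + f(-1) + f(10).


9


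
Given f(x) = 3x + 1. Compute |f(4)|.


f(4) = 13
|13| = 13

13


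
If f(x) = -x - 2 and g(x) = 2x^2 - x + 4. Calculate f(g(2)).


g(2) = 10
f(10) = -12

-12


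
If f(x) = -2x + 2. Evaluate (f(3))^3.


f(3) = -4
(-4)^3 = -64

-64


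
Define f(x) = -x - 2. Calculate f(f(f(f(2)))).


f(2) = -4
f(-4) = 2
f(2) = -4
f(-4) = 2

2


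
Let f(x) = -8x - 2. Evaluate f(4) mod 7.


f(4) = -34
-34 mod 7 = 1

1


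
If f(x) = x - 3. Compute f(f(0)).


-6


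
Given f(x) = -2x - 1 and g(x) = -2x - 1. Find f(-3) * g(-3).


f(-3) = 5
g(-3) = 5
Product = 25

25


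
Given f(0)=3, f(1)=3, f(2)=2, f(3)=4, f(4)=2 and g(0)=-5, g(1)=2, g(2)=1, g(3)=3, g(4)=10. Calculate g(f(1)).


f(1) = 3
g(3) = 3

3


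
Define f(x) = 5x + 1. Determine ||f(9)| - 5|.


f(9) = 46
|46| = 46
|46 - 5| = 41

41


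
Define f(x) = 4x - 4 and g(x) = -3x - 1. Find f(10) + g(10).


f(10) = 36
g(10) = -31
Sum = 5

5


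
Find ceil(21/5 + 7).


21/5 = 4.2
4.2 + 7 = 11.2
ceil(11.2) = 12

12


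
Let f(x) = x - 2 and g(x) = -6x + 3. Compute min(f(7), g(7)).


f(7) = 5
g(7) = -39
min = -39

-39


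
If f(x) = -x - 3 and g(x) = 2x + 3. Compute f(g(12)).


g(12) = 27
f(27) = -30

-30


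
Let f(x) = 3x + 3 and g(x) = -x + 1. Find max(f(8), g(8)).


27


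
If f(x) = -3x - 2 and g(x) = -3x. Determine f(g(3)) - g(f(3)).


f(g(3)) = 25
g(f(3)) = 33
Difference = -8

-8


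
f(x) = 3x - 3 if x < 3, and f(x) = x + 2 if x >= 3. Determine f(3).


3 satisfies x >= 3
f(3) = 5

5


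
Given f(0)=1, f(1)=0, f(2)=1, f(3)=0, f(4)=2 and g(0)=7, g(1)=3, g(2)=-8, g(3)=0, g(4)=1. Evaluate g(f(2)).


f(2) = 1
g(1) = 3

3


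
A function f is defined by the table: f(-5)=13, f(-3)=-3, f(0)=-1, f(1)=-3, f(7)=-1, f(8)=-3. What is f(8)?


Reading from the table at x = 8

-3


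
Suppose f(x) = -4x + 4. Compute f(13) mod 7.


f(13) = -48
-48 mod 7 = 1

1


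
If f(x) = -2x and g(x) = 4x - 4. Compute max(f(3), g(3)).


f(3) = -6
g(3) = 8
max = 8

8


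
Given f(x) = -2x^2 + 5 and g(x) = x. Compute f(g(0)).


g(0) = 0
f(0) = (-2)*(0)^2 + 5 = 5

5


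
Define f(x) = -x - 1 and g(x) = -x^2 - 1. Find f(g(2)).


g(2) = -5
f(-5) = 4

4


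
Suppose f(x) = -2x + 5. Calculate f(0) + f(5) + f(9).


f(0) = 5
f(5) = -5
f(9) = -13
Sum = -13

-13


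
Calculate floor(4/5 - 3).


4/5 = 0.8
0.8 - 3 = -2.2
floor(-2.2) = -3

-3


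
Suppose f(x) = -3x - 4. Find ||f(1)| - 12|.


f(1) = -7
|-7| = 7
|7 - 12| = 5

5


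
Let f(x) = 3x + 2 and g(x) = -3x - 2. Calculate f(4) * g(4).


-196


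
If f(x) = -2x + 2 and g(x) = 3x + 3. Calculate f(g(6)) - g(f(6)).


-13


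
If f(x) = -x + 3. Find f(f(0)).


f(0) = 3
f(3) = 0

0


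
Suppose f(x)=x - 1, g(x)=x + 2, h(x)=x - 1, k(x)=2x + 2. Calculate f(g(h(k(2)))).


6


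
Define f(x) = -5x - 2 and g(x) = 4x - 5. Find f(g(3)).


-37


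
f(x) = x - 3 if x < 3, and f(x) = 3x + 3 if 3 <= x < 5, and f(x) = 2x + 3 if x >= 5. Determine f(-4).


-4 satisfies x < 3
f(-4) = -7

-7


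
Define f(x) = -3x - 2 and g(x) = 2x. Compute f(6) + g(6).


f(6) = -20
g(6) = 12
Sum = -8

-8


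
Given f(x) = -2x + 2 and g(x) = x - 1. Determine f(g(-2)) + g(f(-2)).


f(g(-2)) = 8
g(f(-2)) = 5
Sum = 13

13


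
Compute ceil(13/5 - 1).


13/5 = 2.6
2.6 - 1 = 1.6
ceil(1.6) = 2

2


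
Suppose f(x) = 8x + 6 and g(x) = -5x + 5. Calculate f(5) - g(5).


f(5) = 46
g(5) = -20
Difference = 66

66


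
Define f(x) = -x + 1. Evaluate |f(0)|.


f(0) = 1
|1| = 1

1


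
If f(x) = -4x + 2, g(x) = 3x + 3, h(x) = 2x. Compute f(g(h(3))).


h(3) = 6
g(6) = 21
f(21) = -82

-82


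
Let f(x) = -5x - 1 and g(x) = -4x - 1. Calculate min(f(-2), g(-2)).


f(-2) = 9
g(-2) = 7
min = 7

7


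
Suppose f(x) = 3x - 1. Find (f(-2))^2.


f(-2) = -7
(-7)^2 = 49

49


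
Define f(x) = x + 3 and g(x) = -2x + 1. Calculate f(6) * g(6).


f(6) = 9
g(6) = -11
Product = -99

-99


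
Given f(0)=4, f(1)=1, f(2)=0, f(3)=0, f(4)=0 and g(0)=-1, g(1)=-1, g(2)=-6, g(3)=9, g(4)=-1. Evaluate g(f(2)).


f(2) = 0
g(0) = -1

-1


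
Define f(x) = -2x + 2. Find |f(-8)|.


f(-8) = 18
|18| = 18

18


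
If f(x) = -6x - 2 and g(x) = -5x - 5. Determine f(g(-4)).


g(-4) = 15
f(15) = -92

-92


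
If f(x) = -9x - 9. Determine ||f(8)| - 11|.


f(8) = -81
|-81| = 81
|81 - 11| = 70

70


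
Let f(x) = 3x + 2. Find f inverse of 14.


Solve 3x + 2 = 14
x = (14 - 2) / 3 = 4

4


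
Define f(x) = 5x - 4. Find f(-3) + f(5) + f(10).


f(-3) = -19
f(5) = 21
f(10) = 46
Sum = 48

48


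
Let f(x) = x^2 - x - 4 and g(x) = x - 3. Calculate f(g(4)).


g(4) = 1
f(1) = 1*(1)^2 - 1*(1) - 4 = -4

-4


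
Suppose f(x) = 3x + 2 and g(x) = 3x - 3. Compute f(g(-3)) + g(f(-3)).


f(g(-3)) = -34
g(f(-3)) = -24
Sum = -58

-58


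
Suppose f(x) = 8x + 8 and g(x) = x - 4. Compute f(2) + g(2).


f(2) = 24
g(2) = -2
Sum = 22

22


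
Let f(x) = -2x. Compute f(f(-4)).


f(-4) = 8
f(8) = -16

-16


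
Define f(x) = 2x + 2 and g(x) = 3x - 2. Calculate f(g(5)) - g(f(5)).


f(g(5)) = 28
g(f(5)) = 34
Difference = -6

-6


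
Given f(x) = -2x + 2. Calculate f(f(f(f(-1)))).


f(-1) = 4
f(4) = -6
f(-6) = 14
f(14) = -26

-26


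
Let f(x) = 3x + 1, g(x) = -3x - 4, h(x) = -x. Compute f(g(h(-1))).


h(-1) = 1
g(1) = -7
f(-7) = -20

-20


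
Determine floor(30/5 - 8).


30/5 = 6
6 - 8 = -2
floor(-2) = -2

-2


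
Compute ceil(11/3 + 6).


11/3 = 3.6667
3.6667 + 6 = 9.6667
ceil(9.6667) = 10

10


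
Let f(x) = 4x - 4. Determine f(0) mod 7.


f(0) = -4
-4 mod 7 = 3

3


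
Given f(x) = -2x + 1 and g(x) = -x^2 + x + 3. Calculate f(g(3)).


7


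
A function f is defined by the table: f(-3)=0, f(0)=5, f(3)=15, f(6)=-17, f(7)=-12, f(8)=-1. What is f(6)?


Reading from the table at x = 6

-17


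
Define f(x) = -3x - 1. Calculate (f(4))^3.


-2197


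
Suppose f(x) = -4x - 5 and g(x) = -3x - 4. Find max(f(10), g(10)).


-34


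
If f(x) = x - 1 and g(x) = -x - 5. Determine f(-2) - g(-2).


f(-2) = -3
g(-2) = -3
Difference = 0

0


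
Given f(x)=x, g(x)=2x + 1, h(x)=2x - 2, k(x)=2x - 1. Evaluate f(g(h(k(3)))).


k(3) = 5
h(5) = 8
g(8) = 17
f(17) = 17

17


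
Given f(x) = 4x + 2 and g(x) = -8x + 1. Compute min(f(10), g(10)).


f(10) = 42
g(10) = -79
min = -79

-79


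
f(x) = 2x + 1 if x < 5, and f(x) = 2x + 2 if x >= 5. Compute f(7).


7 satisfies x >= 5
f(7) = 16

16


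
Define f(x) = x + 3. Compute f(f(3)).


9


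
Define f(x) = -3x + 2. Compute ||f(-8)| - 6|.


f(-8) = 26
|26| = 26
|26 - 6| = 20

20


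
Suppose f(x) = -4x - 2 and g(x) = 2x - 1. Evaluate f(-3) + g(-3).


3


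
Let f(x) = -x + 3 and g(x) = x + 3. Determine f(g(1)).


g(1) = 4
f(4) = -1

-1


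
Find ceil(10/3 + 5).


9


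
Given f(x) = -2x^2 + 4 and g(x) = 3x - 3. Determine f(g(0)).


-14


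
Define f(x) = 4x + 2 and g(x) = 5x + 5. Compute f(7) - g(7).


f(7) = 30
g(7) = 40
Difference = -10

-10


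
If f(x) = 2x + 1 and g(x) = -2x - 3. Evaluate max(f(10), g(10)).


f(10) = 21
g(10) = -23
max = 21

21


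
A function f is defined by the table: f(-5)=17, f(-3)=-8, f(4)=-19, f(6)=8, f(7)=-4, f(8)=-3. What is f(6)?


Reading from the table at x = 6

8


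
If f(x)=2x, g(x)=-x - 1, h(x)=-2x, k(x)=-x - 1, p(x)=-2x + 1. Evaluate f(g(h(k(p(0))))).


p(0) = 1
k(1) = -2
h(-2) = 4
g(4) = -5
f(-5) = -10

-10


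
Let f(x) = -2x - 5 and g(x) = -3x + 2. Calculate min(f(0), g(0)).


f(0) = -5
g(0) = 2
min = -5

-5


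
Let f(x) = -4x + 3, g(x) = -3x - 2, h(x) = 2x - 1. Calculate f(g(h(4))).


95


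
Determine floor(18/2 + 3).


18/2 = 9
9 + 3 = 12
floor(12) = 12

12


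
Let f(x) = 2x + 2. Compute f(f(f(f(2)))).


f(2) = 6
f(6) = 14
f(14) = 30
f(30) = 62

62


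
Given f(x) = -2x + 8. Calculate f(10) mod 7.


f(10) = -12
-12 mod 7 = 2

2


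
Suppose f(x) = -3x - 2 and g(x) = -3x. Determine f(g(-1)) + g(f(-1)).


f(g(-1)) = -11
g(f(-1)) = -3
Sum = -14

-14


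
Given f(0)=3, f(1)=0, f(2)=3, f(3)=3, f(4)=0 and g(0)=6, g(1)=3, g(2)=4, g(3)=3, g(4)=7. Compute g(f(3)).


f(3) = 3
g(3) = 3

3


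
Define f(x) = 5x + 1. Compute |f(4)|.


21


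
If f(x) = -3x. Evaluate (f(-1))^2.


f(-1) = 3
(3)^2 = 9

9


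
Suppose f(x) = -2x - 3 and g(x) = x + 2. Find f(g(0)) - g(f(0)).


f(g(0)) = -7
g(f(0)) = -1
Difference = -6

-6


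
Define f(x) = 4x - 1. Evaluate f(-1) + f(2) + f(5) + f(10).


f(-1) = -5
f(2) = 7
f(5) = 19
f(10) = 39
Sum = 60

60


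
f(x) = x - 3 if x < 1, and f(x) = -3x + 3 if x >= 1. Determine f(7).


7 satisfies x >= 1
f(7) = -18

-18


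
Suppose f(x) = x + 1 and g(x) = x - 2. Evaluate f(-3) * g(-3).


f(-3) = -2
g(-3) = -5
Product = 10

10


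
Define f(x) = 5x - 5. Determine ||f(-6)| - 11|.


f(-6) = -35
|-35| = 35
|35 - 11| = 24

24


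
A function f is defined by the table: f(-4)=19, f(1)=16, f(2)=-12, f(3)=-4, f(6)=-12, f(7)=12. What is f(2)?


-12


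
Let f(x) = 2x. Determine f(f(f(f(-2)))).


f(-2) = -4
f(-4) = -8
f(-8) = -16
f(-16) = -32

-32


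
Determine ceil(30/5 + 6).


30/5 = 6
6 + 6 = 12
ceil(12) = 12

12


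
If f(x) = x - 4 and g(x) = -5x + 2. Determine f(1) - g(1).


0


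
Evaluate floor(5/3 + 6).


5/3 = 1.6667
1.6667 + 6 = 7.6667
floor(7.6667) = 7

7


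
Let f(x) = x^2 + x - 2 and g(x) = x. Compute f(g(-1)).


g(-1) = -1
f(-1) = 1*(-1)^2 + 1*(-1) - 2 = -2

-2


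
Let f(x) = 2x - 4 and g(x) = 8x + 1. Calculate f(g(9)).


g(9) = 73
f(73) = 142

142


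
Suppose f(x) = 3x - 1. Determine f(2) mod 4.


f(2) = 5
5 mod 4 = 1

1


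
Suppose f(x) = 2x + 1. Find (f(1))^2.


f(1) = 3
(3)^2 = 9

9


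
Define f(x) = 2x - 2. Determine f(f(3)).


f(3) = 4
f(4) = 6

6


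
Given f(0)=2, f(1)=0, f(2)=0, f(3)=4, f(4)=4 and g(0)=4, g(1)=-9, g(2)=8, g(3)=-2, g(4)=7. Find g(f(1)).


4


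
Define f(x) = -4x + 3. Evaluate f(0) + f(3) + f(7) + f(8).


f(0) = 3
f(3) = -9
f(7) = -25
f(8) = -29
Sum = -60

-60


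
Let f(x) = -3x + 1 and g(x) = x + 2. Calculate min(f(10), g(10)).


f(10) = -29
g(10) = 12
min = -29

-29


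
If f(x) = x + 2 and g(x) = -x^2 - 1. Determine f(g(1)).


0


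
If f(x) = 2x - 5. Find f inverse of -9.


Solve 2x - 5 = -9
x = (-9 + 5) / 2 = -2

-2


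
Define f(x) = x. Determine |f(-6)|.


f(-6) = -6
|-6| = 6

6


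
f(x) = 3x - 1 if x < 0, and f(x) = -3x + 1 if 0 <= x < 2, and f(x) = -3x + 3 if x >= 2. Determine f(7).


7 satisfies x >= 2
f(7) = -18

-18


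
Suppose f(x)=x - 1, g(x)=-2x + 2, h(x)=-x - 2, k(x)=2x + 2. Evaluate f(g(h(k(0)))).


k(0) = 2
h(2) = -4
g(-4) = 10
f(10) = 9

9


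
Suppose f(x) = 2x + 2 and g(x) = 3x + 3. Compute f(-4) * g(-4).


f(-4) = -6
g(-4) = -9
Product = 54

54


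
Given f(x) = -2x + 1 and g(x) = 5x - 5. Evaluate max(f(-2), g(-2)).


5


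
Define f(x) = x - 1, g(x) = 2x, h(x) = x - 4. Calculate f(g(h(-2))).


h(-2) = -6
g(-6) = -12
f(-12) = -13

-13


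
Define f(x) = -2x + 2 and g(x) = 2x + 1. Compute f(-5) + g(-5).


f(-5) = 12
g(-5) = -9
Sum = 3

3


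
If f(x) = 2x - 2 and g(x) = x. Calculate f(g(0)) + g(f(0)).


f(g(0)) = -2
g(f(0)) = -2
Sum = -4

-4


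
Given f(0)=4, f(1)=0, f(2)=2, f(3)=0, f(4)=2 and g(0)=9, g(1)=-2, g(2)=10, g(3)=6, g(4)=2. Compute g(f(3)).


f(3) = 0
g(0) = 9

9


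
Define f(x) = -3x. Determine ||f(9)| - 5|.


f(9) = -27
|-27| = 27
|27 - 5| = 22

22


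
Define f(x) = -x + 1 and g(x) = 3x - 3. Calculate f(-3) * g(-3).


-48


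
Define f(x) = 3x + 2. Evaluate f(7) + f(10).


f(7) = 23
f(10) = 32
Sum = 55

55


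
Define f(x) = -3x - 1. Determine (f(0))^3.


-1


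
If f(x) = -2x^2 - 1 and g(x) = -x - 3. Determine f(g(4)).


-99


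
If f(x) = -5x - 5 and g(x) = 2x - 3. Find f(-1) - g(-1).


f(-1) = 0
g(-1) = -5
Difference = 5

5


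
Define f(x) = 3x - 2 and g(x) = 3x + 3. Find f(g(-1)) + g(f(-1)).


-14


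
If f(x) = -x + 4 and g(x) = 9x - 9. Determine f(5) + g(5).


f(5) = -1
g(5) = 36
Sum = 35

35


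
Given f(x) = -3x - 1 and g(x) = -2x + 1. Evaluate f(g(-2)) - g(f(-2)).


-7


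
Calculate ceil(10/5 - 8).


-6


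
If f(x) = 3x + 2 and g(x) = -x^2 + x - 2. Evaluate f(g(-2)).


-22


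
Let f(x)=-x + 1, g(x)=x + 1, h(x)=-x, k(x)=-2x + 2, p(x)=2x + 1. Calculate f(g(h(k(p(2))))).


p(2) = 5
k(5) = -8
h(-8) = 8
g(8) = 9
f(9) = -8

-8


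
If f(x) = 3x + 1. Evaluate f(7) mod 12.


f(7) = 22
22 mod 12 = 10

10


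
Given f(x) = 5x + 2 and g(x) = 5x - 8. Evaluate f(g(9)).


187


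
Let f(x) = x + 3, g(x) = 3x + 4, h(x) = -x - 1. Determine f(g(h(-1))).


h(-1) = 0
g(0) = 4
f(4) = 7

7


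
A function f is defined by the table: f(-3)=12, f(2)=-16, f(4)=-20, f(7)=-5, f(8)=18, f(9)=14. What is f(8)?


Reading from the table at x = 8

18


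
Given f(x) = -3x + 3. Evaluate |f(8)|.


f(8) = -21
|-21| = 21

21


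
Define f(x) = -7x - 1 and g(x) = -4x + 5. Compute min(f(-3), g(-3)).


f(-3) = 20
g(-3) = 17
min = 17

17


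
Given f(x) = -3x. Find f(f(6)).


f(6) = -18
f(-18) = 54

54


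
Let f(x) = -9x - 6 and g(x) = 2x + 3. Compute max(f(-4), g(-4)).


30


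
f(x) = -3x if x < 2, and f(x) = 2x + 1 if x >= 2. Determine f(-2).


-2 satisfies x < 2
f(-2) = 6

6


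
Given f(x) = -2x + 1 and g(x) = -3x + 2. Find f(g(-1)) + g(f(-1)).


f(g(-1)) = -9
g(f(-1)) = -7
Sum = -16

-16


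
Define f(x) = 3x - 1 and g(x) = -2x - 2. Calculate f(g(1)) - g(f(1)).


f(g(1)) = -13
g(f(1)) = -6
Difference = -7

-7


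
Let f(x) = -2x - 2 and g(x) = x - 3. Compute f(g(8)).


g(8) = 5
f(5) = -12

-12


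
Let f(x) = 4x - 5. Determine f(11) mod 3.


f(11) = 39
39 mod 3 = 0

0


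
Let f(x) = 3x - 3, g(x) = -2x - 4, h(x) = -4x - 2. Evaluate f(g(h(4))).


h(4) = -18
g(-18) = 32
f(32) = 93

93


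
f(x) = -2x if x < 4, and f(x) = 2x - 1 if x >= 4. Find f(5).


5 satisfies x >= 4
f(5) = 9

9


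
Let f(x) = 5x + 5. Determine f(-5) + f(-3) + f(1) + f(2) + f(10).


f(-5) = -20
f(-3) = -10
f(1) = 10
f(2) = 15
f(10) = 55
Sum = 50

50


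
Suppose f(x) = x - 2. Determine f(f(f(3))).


f(3) = 1
f(1) = -1
f(-1) = -3

-3


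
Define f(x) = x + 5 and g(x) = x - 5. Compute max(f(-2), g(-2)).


f(-2) = 3
g(-2) = -7
max = 3

3


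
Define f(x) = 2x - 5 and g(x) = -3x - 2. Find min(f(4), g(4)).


f(4) = 3
g(4) = -14
min = -14

-14


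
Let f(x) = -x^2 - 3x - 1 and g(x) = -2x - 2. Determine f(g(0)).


1


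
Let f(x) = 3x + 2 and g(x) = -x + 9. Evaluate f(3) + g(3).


f(3) = 11
g(3) = 6
Sum = 17

17


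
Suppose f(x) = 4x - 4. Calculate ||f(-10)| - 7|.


f(-10) = -44
|-44| = 44
|44 - 7| = 37

37


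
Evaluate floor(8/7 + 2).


8/7 = 1.1429
1.1429 + 2 = 3.1429
floor(3.1429) = 3

3


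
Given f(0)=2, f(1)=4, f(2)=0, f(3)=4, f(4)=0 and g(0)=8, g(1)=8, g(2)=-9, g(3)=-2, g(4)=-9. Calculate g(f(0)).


-9


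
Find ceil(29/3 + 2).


29/3 = 9.6667
9.6667 + 2 = 11.6667
ceil(11.6667) = 12

12


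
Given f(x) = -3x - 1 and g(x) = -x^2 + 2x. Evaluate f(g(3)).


g(3) = -3
f(-3) = 8

8


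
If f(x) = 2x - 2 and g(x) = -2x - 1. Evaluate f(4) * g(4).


f(4) = 6
g(4) = -9
Product = -54

-54


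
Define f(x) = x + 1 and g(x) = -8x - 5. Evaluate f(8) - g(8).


78


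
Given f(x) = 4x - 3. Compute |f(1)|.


f(1) = 1
|1| = 1

1


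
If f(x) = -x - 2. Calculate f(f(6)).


f(6) = -8
f(-8) = 6

6


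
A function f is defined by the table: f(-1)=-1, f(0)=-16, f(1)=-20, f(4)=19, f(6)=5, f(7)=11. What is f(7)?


Reading from the table at x = 7

11


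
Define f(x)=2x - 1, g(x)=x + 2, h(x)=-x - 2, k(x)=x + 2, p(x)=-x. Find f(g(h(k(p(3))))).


p(3) = -3
k(-3) = -1
h(-1) = -1
g(-1) = 1
f(1) = 1

1


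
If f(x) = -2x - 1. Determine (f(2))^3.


f(2) = -5
(-5)^3 = -125

-125


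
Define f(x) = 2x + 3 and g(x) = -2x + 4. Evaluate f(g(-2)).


g(-2) = 8
f(8) = 19

19


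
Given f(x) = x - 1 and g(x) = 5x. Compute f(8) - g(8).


f(8) = 7
g(8) = 40
Difference = -33

-33


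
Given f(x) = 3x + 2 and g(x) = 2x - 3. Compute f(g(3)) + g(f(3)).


f(g(3)) = 11
g(f(3)) = 19
Sum = 30

30


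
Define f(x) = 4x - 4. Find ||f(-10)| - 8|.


f(-10) = -44
|-44| = 44
|44 - 8| = 36

36


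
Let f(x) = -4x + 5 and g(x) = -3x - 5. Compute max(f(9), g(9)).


f(9) = -31
g(9) = -32
max = -31

-31


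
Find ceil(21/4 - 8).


21/4 = 5.25
5.25 - 8 = -2.75
ceil(-2.75) = -2

-2


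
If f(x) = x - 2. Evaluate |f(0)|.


2


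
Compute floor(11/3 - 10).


11/3 = 3.6667
3.6667 - 10 = -6.3333
floor(-6.3333) = -7

-7


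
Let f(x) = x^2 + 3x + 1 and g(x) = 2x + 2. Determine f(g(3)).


g(3) = 8
f(8) = 1*(8)^2 + 3*(8) + 1 = 89

89


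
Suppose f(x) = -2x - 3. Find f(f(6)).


27


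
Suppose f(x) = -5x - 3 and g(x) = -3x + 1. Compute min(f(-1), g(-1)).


f(-1) = 2
g(-1) = 4
min = 2

2


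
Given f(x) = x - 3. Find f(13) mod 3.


1


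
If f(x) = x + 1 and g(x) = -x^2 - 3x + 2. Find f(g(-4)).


g(-4) = -2
f(-2) = -1

-1


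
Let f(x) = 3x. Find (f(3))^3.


f(3) = 9
(9)^3 = 729

729


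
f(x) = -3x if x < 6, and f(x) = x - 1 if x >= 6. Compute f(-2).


-2 satisfies x < 6
f(-2) = 6

6


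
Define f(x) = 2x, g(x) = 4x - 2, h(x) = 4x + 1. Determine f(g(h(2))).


h(2) = 9
g(9) = 34
f(34) = 68

68


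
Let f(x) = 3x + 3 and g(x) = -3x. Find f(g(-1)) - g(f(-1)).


12


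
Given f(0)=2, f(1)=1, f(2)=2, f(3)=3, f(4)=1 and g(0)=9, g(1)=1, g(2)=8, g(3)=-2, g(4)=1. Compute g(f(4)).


f(4) = 1
g(1) = 1

1


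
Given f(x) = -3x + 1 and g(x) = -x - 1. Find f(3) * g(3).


f(3) = -8
g(3) = -4
Product = 32

32


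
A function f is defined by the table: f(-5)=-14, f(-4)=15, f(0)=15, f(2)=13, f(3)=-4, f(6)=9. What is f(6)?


Reading from the table at x = 6

9


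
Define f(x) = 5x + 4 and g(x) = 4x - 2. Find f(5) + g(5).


47


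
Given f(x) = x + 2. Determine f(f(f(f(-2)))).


f(-2) = 0
f(0) = 2
f(2) = 4
f(4) = 6

6


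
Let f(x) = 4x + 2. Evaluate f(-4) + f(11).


32


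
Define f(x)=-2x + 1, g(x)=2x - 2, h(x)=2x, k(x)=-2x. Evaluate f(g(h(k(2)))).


k(2) = -4
h(-4) = -8
g(-8) = -18
f(-18) = 37

37


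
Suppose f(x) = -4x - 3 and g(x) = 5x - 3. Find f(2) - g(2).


f(2) = -11
g(2) = 7
Difference = -18

-18


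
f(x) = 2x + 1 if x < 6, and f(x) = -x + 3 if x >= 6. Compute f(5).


5 satisfies x < 6
f(5) = 11

11


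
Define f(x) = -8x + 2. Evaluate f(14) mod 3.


f(14) = -110
-110 mod 3 = 1

1


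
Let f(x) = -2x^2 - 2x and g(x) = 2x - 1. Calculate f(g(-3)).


g(-3) = -7
f(-7) = (-2)*(-7)^2 - 2*(-7) = -84

-84


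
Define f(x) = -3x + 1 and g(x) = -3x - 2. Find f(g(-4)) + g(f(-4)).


f(g(-4)) = -29
g(f(-4)) = -41
Sum = -70

-70


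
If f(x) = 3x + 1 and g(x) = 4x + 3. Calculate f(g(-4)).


g(-4) = -13
f(-13) = -38

-38


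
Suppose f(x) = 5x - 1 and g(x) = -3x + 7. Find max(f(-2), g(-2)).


f(-2) = -11
g(-2) = 13
max = 13

13


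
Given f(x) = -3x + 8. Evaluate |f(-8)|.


32


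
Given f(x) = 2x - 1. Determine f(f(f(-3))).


f(-3) = -7
f(-7) = -15
f(-15) = -31

-31


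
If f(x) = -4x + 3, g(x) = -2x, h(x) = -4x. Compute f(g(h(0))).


3


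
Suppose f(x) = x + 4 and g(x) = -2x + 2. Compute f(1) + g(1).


f(1) = 5
g(1) = 0
Sum = 5

5


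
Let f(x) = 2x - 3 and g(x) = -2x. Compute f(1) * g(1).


f(1) = -1
g(1) = -2
Product = 2

2


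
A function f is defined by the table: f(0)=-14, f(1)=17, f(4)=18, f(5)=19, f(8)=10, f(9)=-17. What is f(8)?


Reading from the table at x = 8

10


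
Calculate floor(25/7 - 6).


25/7 = 3.5714
3.5714 - 6 = -2.4286
floor(-2.4286) = -3

-3


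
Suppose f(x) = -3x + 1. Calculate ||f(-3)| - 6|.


4


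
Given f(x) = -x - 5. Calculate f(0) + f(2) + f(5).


-22


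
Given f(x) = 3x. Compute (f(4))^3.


1728


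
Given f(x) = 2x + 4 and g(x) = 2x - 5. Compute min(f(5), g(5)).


f(5) = 14
g(5) = 5
min = 5

5


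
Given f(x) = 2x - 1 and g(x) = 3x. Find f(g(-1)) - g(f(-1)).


2


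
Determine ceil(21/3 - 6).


1


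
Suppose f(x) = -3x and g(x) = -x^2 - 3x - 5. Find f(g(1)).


g(1) = -9
f(-9) = 27

27


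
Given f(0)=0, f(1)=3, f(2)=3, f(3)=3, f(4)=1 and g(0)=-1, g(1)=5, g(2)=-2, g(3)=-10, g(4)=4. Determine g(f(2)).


f(2) = 3
g(3) = -10

-10


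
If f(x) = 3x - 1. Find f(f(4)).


f(4) = 11
f(11) = 32

32


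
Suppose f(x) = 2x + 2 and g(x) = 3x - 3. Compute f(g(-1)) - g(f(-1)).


f(g(-1)) = -10
g(f(-1)) = -3
Difference = -7

-7


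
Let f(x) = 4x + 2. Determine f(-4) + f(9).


f(-4) = -14
f(9) = 38
Sum = 24

24


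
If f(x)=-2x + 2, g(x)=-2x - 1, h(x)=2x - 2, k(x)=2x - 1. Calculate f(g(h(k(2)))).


k(2) = 3
h(3) = 4
g(4) = -9
f(-9) = 20

20


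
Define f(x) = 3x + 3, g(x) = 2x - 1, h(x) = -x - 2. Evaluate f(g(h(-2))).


h(-2) = 0
g(0) = -1
f(-1) = 0

0


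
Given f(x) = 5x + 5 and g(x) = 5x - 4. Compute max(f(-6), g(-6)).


-25


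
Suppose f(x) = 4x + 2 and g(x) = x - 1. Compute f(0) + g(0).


f(0) = 2
g(0) = -1
Sum = 1

1


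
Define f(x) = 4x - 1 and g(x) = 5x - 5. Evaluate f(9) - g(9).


f(9) = 35
g(9) = 40
Difference = -5

-5


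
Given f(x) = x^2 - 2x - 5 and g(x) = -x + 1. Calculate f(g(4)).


g(4) = -3
f(-3) = 1*(-3)^2 - 2*(-3) - 5 = 10

10


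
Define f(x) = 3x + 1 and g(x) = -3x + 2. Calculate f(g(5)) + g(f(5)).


-84


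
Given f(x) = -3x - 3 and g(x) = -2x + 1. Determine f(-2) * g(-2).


f(-2) = 3
g(-2) = 5
Product = 15

15


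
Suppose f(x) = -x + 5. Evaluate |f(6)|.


f(6) = -1
|-1| = 1

1


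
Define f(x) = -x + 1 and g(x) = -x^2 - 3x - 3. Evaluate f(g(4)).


g(4) = -31
f(-31) = 32

32


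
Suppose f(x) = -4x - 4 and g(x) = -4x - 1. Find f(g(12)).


g(12) = -49
f(-49) = 192

192


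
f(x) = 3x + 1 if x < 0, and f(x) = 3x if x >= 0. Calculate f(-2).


-2 satisfies x < 0
f(-2) = -5

-5


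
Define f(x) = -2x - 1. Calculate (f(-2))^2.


f(-2) = 3
(3)^2 = 9

9


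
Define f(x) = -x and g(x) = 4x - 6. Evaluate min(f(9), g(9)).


f(9) = -9
g(9) = 30
min = -9

-9


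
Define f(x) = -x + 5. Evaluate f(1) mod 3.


1


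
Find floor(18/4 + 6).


18/4 = 4.5
4.5 + 6 = 10.5
floor(10.5) = 10

10


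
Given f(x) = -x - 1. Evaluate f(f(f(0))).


f(0) = -1
f(-1) = 0
f(0) = -1

-1


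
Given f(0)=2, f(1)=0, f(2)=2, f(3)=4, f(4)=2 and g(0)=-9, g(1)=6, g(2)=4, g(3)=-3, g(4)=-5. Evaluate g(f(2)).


4


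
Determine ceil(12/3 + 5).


12/3 = 4
4 + 5 = 9
ceil(9) = 9

9


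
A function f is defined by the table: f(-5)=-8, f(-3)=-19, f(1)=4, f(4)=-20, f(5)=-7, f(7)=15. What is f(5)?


Reading from the table at x = 5

-7


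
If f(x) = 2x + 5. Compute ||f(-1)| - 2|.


f(-1) = 3
|3| = 3
|3 - 2| = 1

1


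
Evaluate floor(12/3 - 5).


12/3 = 4
4 - 5 = -1
floor(-1) = -1

-1


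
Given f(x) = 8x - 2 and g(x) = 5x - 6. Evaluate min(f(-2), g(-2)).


f(-2) = -18
g(-2) = -16
min = -18

-18


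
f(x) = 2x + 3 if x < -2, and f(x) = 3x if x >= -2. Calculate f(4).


4 satisfies x >= -2
f(4) = 12

12


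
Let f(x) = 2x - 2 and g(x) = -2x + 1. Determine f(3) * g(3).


f(3) = 4
g(3) = -5
Product = -20

-20


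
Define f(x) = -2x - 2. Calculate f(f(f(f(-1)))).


f(-1) = 0
f(0) = -2
f(-2) = 2
f(2) = -6

-6


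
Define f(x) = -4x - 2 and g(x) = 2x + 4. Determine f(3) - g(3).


f(3) = -14
g(3) = 10
Difference = -24

-24


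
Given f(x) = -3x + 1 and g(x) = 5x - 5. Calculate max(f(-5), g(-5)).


f(-5) = 16
g(-5) = -30
max = 16

16


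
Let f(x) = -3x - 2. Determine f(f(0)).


f(0) = -2
f(-2) = 4

4


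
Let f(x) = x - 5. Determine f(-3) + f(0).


f(-3) = -8
f(0) = -5
Sum = -13

-13


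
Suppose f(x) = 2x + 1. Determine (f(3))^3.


f(3) = 7
(7)^3 = 343

343


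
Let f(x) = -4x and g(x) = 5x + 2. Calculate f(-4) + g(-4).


f(-4) = 16
g(-4) = -18
Sum = -2

-2


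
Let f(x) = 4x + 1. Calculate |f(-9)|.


f(-9) = -35
|-35| = 35

35


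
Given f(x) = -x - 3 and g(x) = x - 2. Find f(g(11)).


g(11) = 9
f(9) = -12

-12


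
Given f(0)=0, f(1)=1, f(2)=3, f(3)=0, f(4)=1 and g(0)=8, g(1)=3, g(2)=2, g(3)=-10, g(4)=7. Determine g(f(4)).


f(4) = 1
g(1) = 3

3


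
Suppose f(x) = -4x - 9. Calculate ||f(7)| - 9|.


f(7) = -37
|-37| = 37
|37 - 9| = 28

28


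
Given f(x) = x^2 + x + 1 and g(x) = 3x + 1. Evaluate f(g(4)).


g(4) = 13
f(13) = 1*(13)^2 + 1*(13) + 1 = 183

183


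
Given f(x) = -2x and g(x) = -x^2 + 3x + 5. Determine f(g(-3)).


g(-3) = -13
f(-13) = 26

26


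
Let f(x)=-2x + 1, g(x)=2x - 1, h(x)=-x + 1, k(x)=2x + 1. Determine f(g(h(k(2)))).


k(2) = 5
h(5) = -4
g(-4) = -9
f(-9) = 19

19


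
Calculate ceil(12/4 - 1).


12/4 = 3
3 - 1 = 2
ceil(2) = 2

2


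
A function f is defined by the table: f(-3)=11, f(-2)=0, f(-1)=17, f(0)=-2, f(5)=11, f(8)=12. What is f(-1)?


Reading from the table at x = -1

17


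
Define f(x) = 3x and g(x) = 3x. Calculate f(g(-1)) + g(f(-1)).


f(g(-1)) = -9
g(f(-1)) = -9
Sum = -18

-18


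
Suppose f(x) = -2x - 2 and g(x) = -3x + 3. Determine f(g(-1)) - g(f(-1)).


f(g(-1)) = -14
g(f(-1)) = 3
Difference = -17

-17


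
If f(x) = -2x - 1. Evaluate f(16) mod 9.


f(16) = -33
-33 mod 9 = 3

3


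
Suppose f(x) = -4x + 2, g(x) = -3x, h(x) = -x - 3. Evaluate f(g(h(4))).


-82


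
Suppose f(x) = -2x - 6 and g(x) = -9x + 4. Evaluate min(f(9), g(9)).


f(9) = -24
g(9) = -77
min = -77

-77


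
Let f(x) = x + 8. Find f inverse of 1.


-7


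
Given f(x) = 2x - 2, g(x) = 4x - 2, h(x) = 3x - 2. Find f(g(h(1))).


h(1) = 1
g(1) = 2
f(2) = 2

2


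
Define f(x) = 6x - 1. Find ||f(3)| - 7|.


f(3) = 17
|17| = 17
|17 - 7| = 10

10


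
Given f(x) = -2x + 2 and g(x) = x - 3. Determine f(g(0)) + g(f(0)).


f(g(0)) = 8
g(f(0)) = -1
Sum = 7

7


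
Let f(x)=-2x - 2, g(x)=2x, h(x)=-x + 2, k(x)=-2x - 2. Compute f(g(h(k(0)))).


k(0) = -2
h(-2) = 4
g(4) = 8
f(8) = -18

-18


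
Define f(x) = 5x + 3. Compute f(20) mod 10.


f(20) = 103
103 mod 10 = 3

3


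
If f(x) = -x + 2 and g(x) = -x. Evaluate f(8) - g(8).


f(8) = -6
g(8) = -8
Difference = 2

2
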